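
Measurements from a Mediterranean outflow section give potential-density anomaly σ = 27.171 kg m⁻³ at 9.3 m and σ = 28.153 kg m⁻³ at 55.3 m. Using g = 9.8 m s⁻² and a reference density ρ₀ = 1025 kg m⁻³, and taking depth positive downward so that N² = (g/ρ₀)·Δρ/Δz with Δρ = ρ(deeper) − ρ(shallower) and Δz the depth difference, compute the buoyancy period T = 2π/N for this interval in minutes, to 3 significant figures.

7.33 min

Δρ = 1028.153 − 1027.171 = 0.982 kg m⁻³ over Δz = 55.3 − 9.3 = 46 m.
N² = (9.8/1025) × (0.982/46) = 2.0411 × 10⁻⁴ s⁻².
N = √(2.0411 × 10⁻⁴) = 0.014287 rad s⁻¹, so T = 2π/N = 439.78 s = 7.3297 min ≈ 7.33 min.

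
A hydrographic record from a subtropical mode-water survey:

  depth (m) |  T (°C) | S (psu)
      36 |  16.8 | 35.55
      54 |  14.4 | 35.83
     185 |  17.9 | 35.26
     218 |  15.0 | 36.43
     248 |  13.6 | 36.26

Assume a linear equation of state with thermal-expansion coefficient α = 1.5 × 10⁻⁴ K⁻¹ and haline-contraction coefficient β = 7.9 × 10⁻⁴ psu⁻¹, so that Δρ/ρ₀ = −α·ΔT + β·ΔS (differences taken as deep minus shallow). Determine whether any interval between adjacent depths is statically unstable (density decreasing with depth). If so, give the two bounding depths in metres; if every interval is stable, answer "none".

Evaluate Δρ/ρ₀ = −αΔT + βΔS across each adjacent pair:
  36–54 m: −αΔT+βΔS = −(1.5 × 10⁻⁴)(-2.4)+(7.9 × 10⁻⁴)(+0.28) = 5.8 × 10⁻⁴ → stable
  54–185 m: −αΔT+βΔS = −(1.5 × 10⁻⁴)(+3.5)+(7.9 × 10⁻⁴)(-0.57) = -9.8 × 10⁻⁴ → UNSTABLE
  185–218 m: −αΔT+βΔS = −(1.5 × 10⁻⁴)(-2.9)+(7.9 × 10⁻⁴)(+1.17) = 1.4 × 10⁻³ → stable
  218–248 m: −αΔT+βΔS = −(1.5 × 10⁻⁴)(-1.4)+(7.9 × 10⁻⁴)(-0.17) = 7.6 × 10⁻⁵ → stable
The 54–185 m interval has Δρ < 0: lighter water underlies denser water.

54–185 m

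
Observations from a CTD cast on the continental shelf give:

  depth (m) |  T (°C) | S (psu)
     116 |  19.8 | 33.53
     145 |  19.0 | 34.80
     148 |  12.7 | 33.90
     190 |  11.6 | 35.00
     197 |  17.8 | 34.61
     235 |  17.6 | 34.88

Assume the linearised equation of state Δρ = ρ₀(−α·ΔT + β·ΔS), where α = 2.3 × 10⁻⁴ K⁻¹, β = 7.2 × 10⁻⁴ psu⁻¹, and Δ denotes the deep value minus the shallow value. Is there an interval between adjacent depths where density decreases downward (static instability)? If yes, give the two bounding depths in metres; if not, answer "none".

Evaluate Δρ/ρ₀ = −αΔT + βΔS across each adjacent pair:
  116–145 m: −αΔT+βΔS = −(2.3 × 10⁻⁴)(-0.8)+(7.2 × 10⁻⁴)(+1.27) = 1.1 × 10⁻³ → stable
  145–148 m: −αΔT+βΔS = −(2.3 × 10⁻⁴)(-6.3)+(7.2 × 10⁻⁴)(-0.90) = 8.0 × 10⁻⁴ → stable
  148–190 m: −αΔT+βΔS = −(2.3 × 10⁻⁴)(-1.1)+(7.2 × 10⁻⁴)(+1.10) = 1.0 × 10⁻³ → stable
  190–197 m: −αΔT+βΔS = −(2.3 × 10⁻⁴)(+6.2)+(7.2 × 10⁻⁴)(-0.39) = -1.7 × 10⁻³ → UNSTABLE
  197–235 m: −αΔT+βΔS = −(2.3 × 10⁻⁴)(-0.2)+(7.2 × 10⁻⁴)(+0.27) = 2.4 × 10⁻⁴ → stable
The 190–197 m interval has Δρ < 0: lighter water underlies denser water.

190–197 m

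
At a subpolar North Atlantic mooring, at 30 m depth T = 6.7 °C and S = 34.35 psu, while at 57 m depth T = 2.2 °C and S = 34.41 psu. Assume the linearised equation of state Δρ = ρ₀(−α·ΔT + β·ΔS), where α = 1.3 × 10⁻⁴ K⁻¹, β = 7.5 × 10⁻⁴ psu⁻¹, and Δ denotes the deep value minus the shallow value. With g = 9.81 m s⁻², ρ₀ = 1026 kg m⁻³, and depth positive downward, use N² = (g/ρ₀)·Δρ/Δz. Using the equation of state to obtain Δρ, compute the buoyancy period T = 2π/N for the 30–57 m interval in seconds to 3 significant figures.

415 s

ΔT = -4.5 K, ΔS = +0.06 psu (deep − shallow).
Δρ/ρ₀ = −αΔT + βΔS = 5.85 × 10⁻⁴ + 4.50 × 10⁻⁵ = 6.30 × 10⁻⁴, so Δρ ≈ 0.6464 kg m⁻³.
N² = (g/ρ₀)·Δρ/Δz = g·(Δρ/ρ₀)/Δz = 9.81 × 6.30 × 10⁻⁴ / 27 = 2.2890 × 10⁻⁴ s⁻².
N = √(2.2890 × 10⁻⁴) = 0.015129 rad s⁻¹ → T = 2π/N = 415.31 s ≈ 415 s.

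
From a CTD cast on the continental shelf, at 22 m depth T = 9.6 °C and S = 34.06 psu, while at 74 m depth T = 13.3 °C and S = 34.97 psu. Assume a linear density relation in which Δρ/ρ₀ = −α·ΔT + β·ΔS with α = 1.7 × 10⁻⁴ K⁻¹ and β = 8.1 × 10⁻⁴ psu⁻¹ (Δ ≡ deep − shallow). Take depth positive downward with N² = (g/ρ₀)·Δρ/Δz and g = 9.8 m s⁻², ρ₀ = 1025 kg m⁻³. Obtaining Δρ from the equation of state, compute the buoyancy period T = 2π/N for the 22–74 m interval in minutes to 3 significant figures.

ΔT = +3.7 K, ΔS = +0.91 psu (deep − shallow).
Δρ/ρ₀ = −αΔT + βΔS = -6.29 × 10⁻⁴ + 7.371 × 10⁻⁴ = 1.081 × 10⁻⁴, so Δρ ≈ 0.1108 kg m⁻³.
N² = (g/ρ₀)·Δρ/Δz = g·(Δρ/ρ₀)/Δz = 9.8 × 1.081 × 10⁻⁴ / 52 = 2.0373 × 10⁻⁵ s⁻².
N = √(2.0373 × 10⁻⁵) = 4.5136 × 10⁻³ rad s⁻¹ → T = 2π/N = 1.3921 × 10³ s = 23.202 min ≈ 23.2 min.

23.2 min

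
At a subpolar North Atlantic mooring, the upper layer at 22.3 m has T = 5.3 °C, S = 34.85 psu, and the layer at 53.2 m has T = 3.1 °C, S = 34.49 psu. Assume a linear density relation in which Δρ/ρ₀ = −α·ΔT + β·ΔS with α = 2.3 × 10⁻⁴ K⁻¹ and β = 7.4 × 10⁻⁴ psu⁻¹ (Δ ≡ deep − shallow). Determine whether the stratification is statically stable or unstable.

stable

ΔT = 3.1 − 5.3 = -2.2 K and ΔS = 34.49 − 34.85 = -0.36 psu (deep − shallow).
−αΔT = 5.06 × 10⁻⁴; βΔS = -2.664 × 10⁻⁴; sum Δρ/ρ₀ = 2.396 × 10⁻⁴.
Δρ/ρ₀ > 0, so Δρ > 0: deeper water is denser → statically stable.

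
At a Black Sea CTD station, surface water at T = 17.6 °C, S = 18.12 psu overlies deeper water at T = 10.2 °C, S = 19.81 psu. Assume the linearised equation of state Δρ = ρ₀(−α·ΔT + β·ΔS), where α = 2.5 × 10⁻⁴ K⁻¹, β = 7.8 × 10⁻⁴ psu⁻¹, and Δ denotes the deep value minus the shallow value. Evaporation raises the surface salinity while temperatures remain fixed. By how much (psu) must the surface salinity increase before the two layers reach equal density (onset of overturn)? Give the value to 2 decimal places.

Neutral buoyancy requires −α(T_deep − T_surf) + β(S_deep − S_surf′) = 0.
S_surf′ = S_deep − (α/β)·ΔT = 19.81 − (2.5 × 10⁻⁴/7.8 × 10⁻⁴)·(-7.4) = 22.1818 psu.
Increase required: 22.1818 − 18.12 = 4.0618 psu.

4.06 psu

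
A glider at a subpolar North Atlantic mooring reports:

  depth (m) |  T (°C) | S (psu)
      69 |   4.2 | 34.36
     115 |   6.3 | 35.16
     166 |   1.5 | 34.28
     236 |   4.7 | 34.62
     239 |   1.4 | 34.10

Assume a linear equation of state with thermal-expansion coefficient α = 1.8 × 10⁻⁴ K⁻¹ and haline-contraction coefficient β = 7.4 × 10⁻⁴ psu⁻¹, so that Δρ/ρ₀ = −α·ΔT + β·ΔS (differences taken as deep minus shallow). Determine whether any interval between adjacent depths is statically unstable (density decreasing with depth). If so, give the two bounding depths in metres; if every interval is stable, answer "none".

Evaluate Δρ/ρ₀ = −αΔT + βΔS across each adjacent pair:
  69–115 m: −αΔT+βΔS = −(1.8 × 10⁻⁴)(+2.1)+(7.4 × 10⁻⁴)(+0.80) = 2.1 × 10⁻⁴ → stable
  115–166 m: −αΔT+βΔS = −(1.8 × 10⁻⁴)(-4.8)+(7.4 × 10⁻⁴)(-0.88) = 2.1 × 10⁻⁴ → stable
  166–236 m: −αΔT+βΔS = −(1.8 × 10⁻⁴)(+3.2)+(7.4 × 10⁻⁴)(+0.34) = -3.2 × 10⁻⁴ → UNSTABLE
  236–239 m: −αΔT+βΔS = −(1.8 × 10⁻⁴)(-3.3)+(7.4 × 10⁻⁴)(-0.52) = 2.1 × 10⁻⁴ → stable
The 166–236 m interval has Δρ < 0: lighter water underlies denser water.

166–236 m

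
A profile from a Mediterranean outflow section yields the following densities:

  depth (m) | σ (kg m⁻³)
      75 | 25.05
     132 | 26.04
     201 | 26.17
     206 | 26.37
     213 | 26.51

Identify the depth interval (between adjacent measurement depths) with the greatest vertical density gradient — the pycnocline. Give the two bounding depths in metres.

Compute the density gradient over each adjacent pair:
  75–132 m: Δρ/Δz = 0.99/57 = 0.017 kg m⁻⁴
  132–201 m: Δρ/Δz = 0.13/69 = 1.9 × 10⁻³ kg m⁻⁴
  201–206 m: Δρ/Δz = 0.20/5 = 0.040 kg m⁻⁴
  206–213 m: Δρ/Δz = 0.14/7 = 0.020 kg m⁻⁴
The largest gradient is in the 201–206 m interval — the pycnocline.

201–206 m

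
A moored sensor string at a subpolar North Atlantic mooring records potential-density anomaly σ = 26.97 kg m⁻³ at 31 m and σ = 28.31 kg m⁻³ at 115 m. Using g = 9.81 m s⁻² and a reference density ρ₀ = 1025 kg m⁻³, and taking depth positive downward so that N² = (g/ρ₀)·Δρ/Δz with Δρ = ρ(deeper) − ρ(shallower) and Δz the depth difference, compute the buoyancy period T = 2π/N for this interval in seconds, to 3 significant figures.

509 s

Δρ = 1028.31 − 1026.97 = 1.34 kg m⁻³ over Δz = 115 − 31 = 84 m.
N² = (9.81/1025) × (1.34/84) = 1.5268 × 10⁻⁴ s⁻².
N = √(1.5268 × 10⁻⁴) = 0.012356 rad s⁻¹, so T = 2π/N = 508.51 s ≈ 509 s.
A positive N² confirms static stability across the interval.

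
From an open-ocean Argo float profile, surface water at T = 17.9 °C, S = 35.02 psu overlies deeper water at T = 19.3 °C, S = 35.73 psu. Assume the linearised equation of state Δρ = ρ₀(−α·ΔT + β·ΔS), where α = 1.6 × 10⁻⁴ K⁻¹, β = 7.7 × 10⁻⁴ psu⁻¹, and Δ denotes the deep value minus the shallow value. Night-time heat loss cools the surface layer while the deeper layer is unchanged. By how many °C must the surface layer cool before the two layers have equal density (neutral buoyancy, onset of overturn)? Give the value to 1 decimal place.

2.0 °C

Neutral buoyancy requires Δρ = 0, i.e. −α(T_deep − T_surf′) + β(S_deep − S_surf) = 0.
T_surf′ = T_deep − (β/α)·ΔS = 19.3 − (7.7 × 10⁻⁴/1.6 × 10⁻⁴)·(+0.71) = 15.883 °C.
Cooling required: 17.9 − (15.883) = 2.017 °C.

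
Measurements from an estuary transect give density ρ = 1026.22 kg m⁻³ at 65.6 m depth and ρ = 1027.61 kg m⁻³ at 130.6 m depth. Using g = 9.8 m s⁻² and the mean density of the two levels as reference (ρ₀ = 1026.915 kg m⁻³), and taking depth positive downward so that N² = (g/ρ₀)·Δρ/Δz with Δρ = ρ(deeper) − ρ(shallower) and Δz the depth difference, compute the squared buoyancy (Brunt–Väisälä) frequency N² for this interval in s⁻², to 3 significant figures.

2.04 × 10⁻⁴ s⁻²

Δρ = 1027.61 − 1026.22 = 1.39 kg m⁻³ over Δz = 130.6 − 65.6 = 65 m.
N² = (9.8/1026.915) × (1.39/65) = 2.0408 × 10⁻⁴ s⁻² ≈ 2.04 × 10⁻⁴ s⁻².
Since Δρ > 0 the layer is stably stratified.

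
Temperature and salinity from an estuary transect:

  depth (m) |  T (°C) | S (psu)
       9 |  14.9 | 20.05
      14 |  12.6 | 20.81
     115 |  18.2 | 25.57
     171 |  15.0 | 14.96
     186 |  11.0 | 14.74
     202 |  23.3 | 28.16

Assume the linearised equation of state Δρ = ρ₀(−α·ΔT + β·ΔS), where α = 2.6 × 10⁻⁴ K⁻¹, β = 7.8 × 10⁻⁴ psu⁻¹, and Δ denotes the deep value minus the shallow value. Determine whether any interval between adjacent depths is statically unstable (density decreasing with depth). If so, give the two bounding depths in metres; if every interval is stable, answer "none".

Evaluate Δρ/ρ₀ = −αΔT + βΔS across each adjacent pair:
  9–14 m: −αΔT+βΔS = −(2.6 × 10⁻⁴)(-2.3)+(7.8 × 10⁻⁴)(+0.76) = 1.2 × 10⁻³ → stable
  14–115 m: −αΔT+βΔS = −(2.6 × 10⁻⁴)(+5.6)+(7.8 × 10⁻⁴)(+4.76) = 2.3 × 10⁻³ → stable
  115–171 m: −αΔT+βΔS = −(2.6 × 10⁻⁴)(-3.2)+(7.8 × 10⁻⁴)(-10.61) = -7.4 × 10⁻³ → UNSTABLE
  171–186 m: −αΔT+βΔS = −(2.6 × 10⁻⁴)(-4.0)+(7.8 × 10⁻⁴)(-0.22) = 8.7 × 10⁻⁴ → stable
  186–202 m: −αΔT+βΔS = −(2.6 × 10⁻⁴)(+12.3)+(7.8 × 10⁻⁴)(+13.42) = 7.3 × 10⁻³ → stable
The 115–171 m interval has Δρ < 0: lighter water underlies denser water.

115–171 m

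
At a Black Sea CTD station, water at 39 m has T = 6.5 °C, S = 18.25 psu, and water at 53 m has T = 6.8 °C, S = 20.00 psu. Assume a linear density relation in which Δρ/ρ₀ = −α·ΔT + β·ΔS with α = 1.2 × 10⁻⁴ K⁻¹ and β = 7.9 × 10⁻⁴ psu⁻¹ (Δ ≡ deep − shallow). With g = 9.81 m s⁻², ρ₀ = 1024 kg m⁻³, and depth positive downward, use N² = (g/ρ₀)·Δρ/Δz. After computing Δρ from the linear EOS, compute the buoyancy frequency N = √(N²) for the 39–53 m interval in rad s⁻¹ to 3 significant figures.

ΔT = +0.3 K, ΔS = +1.75 psu (deep − shallow).
Δρ/ρ₀ = −αΔT + βΔS = -3.60 × 10⁻⁵ + 1.3825 × 10⁻³ = 1.3465 × 10⁻³, so Δρ ≈ 1.379 kg m⁻³.
N² = (g/ρ₀)·Δρ/Δz = g·(Δρ/ρ₀)/Δz = 9.81 × 1.3465 × 10⁻³ / 14 = 9.4351 × 10⁻⁴ s⁻².
N = √(9.4351 × 10⁻⁴) = 0.030717 rad s⁻¹ ≈ 0.0307 rad s⁻¹.

0.0307 rad s⁻¹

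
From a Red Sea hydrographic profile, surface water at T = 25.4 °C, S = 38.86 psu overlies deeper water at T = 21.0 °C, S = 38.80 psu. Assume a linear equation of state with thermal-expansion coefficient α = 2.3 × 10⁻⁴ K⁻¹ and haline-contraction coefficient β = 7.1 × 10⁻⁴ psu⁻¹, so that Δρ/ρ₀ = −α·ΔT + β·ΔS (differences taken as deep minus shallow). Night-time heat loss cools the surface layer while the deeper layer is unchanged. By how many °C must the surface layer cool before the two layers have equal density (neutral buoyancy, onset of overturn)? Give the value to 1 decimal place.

4.2 °C

Neutral buoyancy requires Δρ = 0, i.e. −α(T_deep − T_surf′) + β(S_deep − S_surf) = 0.
T_surf′ = T_deep − (β/α)·ΔS = 21.0 − (7.1 × 10⁻⁴/2.3 × 10⁻⁴)·(-0.06) = 21.185 °C.
Cooling required: 25.4 − (21.185) = 4.215 °C.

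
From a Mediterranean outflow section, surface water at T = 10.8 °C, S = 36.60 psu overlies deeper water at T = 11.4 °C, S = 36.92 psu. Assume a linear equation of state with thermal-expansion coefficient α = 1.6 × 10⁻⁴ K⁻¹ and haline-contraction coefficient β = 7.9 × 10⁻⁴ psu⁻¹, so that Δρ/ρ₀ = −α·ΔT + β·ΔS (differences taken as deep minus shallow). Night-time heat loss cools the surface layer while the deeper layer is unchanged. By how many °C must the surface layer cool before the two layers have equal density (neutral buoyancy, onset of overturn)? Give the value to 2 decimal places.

Neutral buoyancy requires Δρ = 0, i.e. −α(T_deep − T_surf′) + β(S_deep − S_surf) = 0.
T_surf′ = T_deep − (β/α)·ΔS = 11.4 − (7.9 × 10⁻⁴/1.6 × 10⁻⁴)·(+0.32) = 9.8200 °C.
Cooling required: 10.8 − (9.8200) = 0.9800 °C.

0.98 °C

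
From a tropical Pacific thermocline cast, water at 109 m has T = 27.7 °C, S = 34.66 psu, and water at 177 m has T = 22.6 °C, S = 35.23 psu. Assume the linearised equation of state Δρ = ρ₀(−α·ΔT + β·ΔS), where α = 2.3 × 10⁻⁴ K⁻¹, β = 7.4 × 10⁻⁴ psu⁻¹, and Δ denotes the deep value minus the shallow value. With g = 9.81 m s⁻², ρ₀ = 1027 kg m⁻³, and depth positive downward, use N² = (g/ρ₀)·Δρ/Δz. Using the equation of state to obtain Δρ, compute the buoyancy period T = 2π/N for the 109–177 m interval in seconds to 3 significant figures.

ΔT = -5.1 K, ΔS = +0.57 psu (deep − shallow).
Δρ/ρ₀ = −αΔT + βΔS = 1.173 × 10⁻³ + 4.218 × 10⁻⁴ = 1.5948 × 10⁻³, so Δρ ≈ 1.638 kg m⁻³.
N² = (g/ρ₀)·Δρ/Δz = g·(Δρ/ρ₀)/Δz = 9.81 × 1.5948 × 10⁻³ / 68 = 2.3007 × 10⁻⁴ s⁻².
N = √(2.3007 × 10⁻⁴) = 0.015168 rad s⁻¹ → T = 2π/N = 414.24 s ≈ 414 s.

414 s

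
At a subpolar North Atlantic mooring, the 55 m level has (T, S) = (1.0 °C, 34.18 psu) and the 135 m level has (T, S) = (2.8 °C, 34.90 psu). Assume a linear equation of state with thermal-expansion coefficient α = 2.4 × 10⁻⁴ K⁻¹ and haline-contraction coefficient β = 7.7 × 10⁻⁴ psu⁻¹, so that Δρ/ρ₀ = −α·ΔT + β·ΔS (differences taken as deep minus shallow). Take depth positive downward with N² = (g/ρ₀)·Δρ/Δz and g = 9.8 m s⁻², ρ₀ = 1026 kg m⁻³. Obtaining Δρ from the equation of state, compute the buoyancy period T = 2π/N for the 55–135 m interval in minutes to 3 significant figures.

27.0 min

ΔT = +1.8 K, ΔS = +0.72 psu (deep − shallow).
Δρ/ρ₀ = −αΔT + βΔS = -4.32 × 10⁻⁴ + 5.544 × 10⁻⁴ = 1.224 × 10⁻⁴, so Δρ ≈ 0.1256 kg m⁻³.
N² = (g/ρ₀)·Δρ/Δz = g·(Δρ/ρ₀)/Δz = 9.8 × 1.224 × 10⁻⁴ / 80 = 1.4994 × 10⁻⁵ s⁻².
N = √(1.4994 × 10⁻⁵) = 3.8722 × 10⁻³ rad s⁻¹ → T = 2π/N = 1.6226 × 10³ s = 27.043 min ≈ 27.0 min.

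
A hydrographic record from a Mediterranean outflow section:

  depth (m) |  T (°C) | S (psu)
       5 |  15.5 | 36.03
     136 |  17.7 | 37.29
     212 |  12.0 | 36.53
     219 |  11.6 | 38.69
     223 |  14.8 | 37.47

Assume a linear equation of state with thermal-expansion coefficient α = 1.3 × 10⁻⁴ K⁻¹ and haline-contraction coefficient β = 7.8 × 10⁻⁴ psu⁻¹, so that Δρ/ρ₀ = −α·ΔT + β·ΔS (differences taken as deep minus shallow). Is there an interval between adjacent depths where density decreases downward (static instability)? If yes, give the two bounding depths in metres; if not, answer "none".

Evaluate Δρ/ρ₀ = −αΔT + βΔS across each adjacent pair:
  5–136 m: −αΔT+βΔS = −(1.3 × 10⁻⁴)(+2.2)+(7.8 × 10⁻⁴)(+1.26) = 7.0 × 10⁻⁴ → stable
  136–212 m: −αΔT+βΔS = −(1.3 × 10⁻⁴)(-5.7)+(7.8 × 10⁻⁴)(-0.76) = 1.5 × 10⁻⁴ → stable
  212–219 m: −αΔT+βΔS = −(1.3 × 10⁻⁴)(-0.4)+(7.8 × 10⁻⁴)(+2.16) = 1.7 × 10⁻³ → stable
  219–223 m: −αΔT+βΔS = −(1.3 × 10⁻⁴)(+3.2)+(7.8 × 10⁻⁴)(-1.22) = -1.4 × 10⁻³ → UNSTABLE
The 219–223 m interval has Δρ < 0: lighter water underlies denser water.

219–223 m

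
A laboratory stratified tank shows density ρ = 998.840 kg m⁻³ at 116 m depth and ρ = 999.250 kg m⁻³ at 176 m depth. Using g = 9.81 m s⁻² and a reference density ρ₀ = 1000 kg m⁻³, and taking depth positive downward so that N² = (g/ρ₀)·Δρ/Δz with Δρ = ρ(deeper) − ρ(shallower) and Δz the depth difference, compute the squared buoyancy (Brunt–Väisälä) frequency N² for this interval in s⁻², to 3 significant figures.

Δρ = 999.250 − 998.840 = 0.410 kg m⁻³ over Δz = 176 − 116 = 60 m.
N² = (9.81/1000) × (0.410/60) = 6.7035 × 10⁻⁵ s⁻² ≈ 6.70 × 10⁻⁵ s⁻².

6.70 × 10⁻⁵ s⁻²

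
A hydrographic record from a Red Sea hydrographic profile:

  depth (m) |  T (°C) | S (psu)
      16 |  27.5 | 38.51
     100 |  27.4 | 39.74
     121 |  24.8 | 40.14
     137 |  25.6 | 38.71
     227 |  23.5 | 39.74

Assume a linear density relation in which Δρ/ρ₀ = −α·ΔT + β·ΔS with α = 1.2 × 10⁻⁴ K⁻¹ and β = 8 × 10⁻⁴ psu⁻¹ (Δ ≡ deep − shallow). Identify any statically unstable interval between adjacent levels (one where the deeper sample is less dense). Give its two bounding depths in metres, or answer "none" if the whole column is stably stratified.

121–137 m

Evaluate Δρ/ρ₀ = −αΔT + βΔS across each adjacent pair:
  16–100 m: −αΔT+βΔS = −(1.2 × 10⁻⁴)(-0.1)+(8 × 10⁻⁴)(+1.23) = 1.0 × 10⁻³ → stable
  100–121 m: −αΔT+βΔS = −(1.2 × 10⁻⁴)(-2.6)+(8 × 10⁻⁴)(+0.40) = 6.3 × 10⁻⁴ → stable
  121–137 m: −αΔT+βΔS = −(1.2 × 10⁻⁴)(+0.8)+(8 × 10⁻⁴)(-1.43) = -1.2 × 10⁻³ → UNSTABLE
  137–227 m: −αΔT+βΔS = −(1.2 × 10⁻⁴)(-2.1)+(8 × 10⁻⁴)(+1.03) = 1.1 × 10⁻³ → stable
The 121–137 m interval has Δρ < 0: lighter water underlies denser water.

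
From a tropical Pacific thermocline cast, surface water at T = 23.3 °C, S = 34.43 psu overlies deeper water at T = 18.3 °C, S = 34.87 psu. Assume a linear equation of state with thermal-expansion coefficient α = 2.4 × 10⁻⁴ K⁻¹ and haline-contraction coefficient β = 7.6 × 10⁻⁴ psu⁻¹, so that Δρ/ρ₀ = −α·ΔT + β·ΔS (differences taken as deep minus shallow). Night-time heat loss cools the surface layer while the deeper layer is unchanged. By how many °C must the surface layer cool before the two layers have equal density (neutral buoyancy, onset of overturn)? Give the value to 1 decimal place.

6.4 °C

Neutral buoyancy requires Δρ = 0, i.e. −α(T_deep − T_surf′) + β(S_deep − S_surf) = 0.
T_surf′ = T_deep − (β/α)·ΔS = 18.3 − (7.6 × 10⁻⁴/2.4 × 10⁻⁴)·(+0.44) = 16.907 °C.
Cooling required: 23.3 − (16.907) = 6.393 °C.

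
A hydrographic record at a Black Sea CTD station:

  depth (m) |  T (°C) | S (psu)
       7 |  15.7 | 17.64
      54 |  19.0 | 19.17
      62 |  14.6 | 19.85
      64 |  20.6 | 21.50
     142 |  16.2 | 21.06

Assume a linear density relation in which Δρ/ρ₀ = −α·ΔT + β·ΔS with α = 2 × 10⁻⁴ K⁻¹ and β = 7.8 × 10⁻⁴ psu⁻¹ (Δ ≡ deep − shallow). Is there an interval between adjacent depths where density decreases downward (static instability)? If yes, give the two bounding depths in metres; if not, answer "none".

none

Evaluate Δρ/ρ₀ = −αΔT + βΔS across each adjacent pair:
  7–54 m: −αΔT+βΔS = −(2 × 10⁻⁴)(+3.3)+(7.8 × 10⁻⁴)(+1.53) = 5.3 × 10⁻⁴ → stable
  54–62 m: −αΔT+βΔS = −(2 × 10⁻⁴)(-4.4)+(7.8 × 10⁻⁴)(+0.68) = 1.4 × 10⁻³ → stable
  62–64 m: −αΔT+βΔS = −(2 × 10⁻⁴)(+6.0)+(7.8 × 10⁻⁴)(+1.65) = 8.7 × 10⁻⁵ → stable
  64–142 m: −αΔT+βΔS = −(2 × 10⁻⁴)(-4.4)+(7.8 × 10⁻⁴)(-0.44) = 5.4 × 10⁻⁴ → stable
Every interval has Δρ > 0: the column is stably stratified throughout.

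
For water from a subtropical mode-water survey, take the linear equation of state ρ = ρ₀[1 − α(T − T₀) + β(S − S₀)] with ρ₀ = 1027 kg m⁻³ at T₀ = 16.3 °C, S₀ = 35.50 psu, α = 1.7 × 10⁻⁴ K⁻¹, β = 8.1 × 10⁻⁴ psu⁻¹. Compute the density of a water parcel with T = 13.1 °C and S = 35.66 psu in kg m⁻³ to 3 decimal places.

1027.692 kg m⁻³

T − T₀ = -3.2 K, S − S₀ = +0.16 psu.
Bracket = 1 − α·(-3.2) + β·(+0.16) = 1 + (6.736 × 10⁻⁴) = 1.0006736.
ρ = 1027 × 1.0006736 = 1027.692 kg m⁻³.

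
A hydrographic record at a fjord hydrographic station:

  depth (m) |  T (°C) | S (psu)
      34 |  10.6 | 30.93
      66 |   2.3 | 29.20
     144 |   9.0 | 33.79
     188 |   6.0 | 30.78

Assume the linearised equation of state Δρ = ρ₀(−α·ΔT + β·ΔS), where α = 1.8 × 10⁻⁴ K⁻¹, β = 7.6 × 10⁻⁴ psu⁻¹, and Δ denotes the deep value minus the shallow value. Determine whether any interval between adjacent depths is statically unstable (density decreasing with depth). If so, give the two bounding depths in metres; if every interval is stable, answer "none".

144–188 m

Evaluate Δρ/ρ₀ = −αΔT + βΔS across each adjacent pair:
  34–66 m: −αΔT+βΔS = −(1.8 × 10⁻⁴)(-8.3)+(7.6 × 10⁻⁴)(-1.73) = 1.8 × 10⁻⁴ → stable
  66–144 m: −αΔT+βΔS = −(1.8 × 10⁻⁴)(+6.7)+(7.6 × 10⁻⁴)(+4.59) = 2.3 × 10⁻³ → stable
  144–188 m: −αΔT+βΔS = −(1.8 × 10⁻⁴)(-3.0)+(7.6 × 10⁻⁴)(-3.01) = -1.7 × 10⁻³ → UNSTABLE
The 144–188 m interval has Δρ < 0: lighter water underlies denser water.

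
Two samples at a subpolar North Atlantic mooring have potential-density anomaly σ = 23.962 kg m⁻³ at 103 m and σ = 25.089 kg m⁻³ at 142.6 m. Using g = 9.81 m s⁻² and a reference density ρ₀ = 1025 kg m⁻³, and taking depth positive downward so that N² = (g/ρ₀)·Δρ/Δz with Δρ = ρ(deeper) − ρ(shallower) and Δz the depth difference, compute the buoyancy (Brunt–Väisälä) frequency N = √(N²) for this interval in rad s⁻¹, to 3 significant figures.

Δρ = 1025.089 − 1023.962 = 1.127 kg m⁻³ over Δz = 142.6 − 103 = 39.6 m.
N² = (9.81/1025) × (1.127/39.6) = 2.7238 × 10⁻⁴ s⁻².
N = √(2.7238 × 10⁻⁴) = 0.016504 rad s⁻¹ ≈ 0.0165 rad s⁻¹.

0.0165 rad s⁻¹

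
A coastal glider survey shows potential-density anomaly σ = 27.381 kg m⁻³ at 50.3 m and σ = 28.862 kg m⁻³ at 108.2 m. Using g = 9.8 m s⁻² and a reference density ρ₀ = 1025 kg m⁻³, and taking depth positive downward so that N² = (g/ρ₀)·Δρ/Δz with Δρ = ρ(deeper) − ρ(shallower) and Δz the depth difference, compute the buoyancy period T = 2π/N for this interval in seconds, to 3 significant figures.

402 s

Δρ = 1028.862 − 1027.381 = 1.481 kg m⁻³ over Δz = 108.2 − 50.3 = 57.9 m.
N² = (9.8/1025) × (1.481/57.9) = 2.4456 × 10⁻⁴ s⁻².
N = √(2.4456 × 10⁻⁴) = 0.015638 rad s⁻¹, so T = 2π/N = 401.79 s ≈ 402 s.
N² > 0, so the interval is statically stable.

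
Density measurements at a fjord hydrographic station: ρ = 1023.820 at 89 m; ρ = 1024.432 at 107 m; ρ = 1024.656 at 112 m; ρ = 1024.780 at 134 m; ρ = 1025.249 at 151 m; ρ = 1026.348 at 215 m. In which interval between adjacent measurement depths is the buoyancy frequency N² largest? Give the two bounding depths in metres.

Compute the density gradient over each adjacent pair:
  89–107 m: Δρ/Δz = 0.612/18 = 0.034 kg m⁻⁴
  107–112 m: Δρ/Δz = 0.224/5 = 0.045 kg m⁻⁴
  112–134 m: Δρ/Δz = 0.124/22 = 5.6 × 10⁻³ kg m⁻⁴
  134–151 m: Δρ/Δz = 0.469/17 = 0.028 kg m⁻⁴
  151–215 m: Δρ/Δz = 1.099/64 = 0.017 kg m⁻⁴
The largest gradient is in the 107–112 m interval — the pycnocline.

107–112 m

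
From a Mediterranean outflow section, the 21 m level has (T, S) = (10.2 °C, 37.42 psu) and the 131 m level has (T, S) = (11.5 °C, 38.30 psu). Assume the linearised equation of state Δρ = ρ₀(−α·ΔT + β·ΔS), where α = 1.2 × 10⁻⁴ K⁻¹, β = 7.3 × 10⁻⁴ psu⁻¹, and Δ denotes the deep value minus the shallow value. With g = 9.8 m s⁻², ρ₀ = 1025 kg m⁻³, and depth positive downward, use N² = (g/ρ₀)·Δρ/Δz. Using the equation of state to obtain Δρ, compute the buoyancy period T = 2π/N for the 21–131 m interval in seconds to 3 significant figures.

954 s

ΔT = +1.3 K, ΔS = +0.88 psu (deep − shallow).
Δρ/ρ₀ = −αΔT + βΔS = -1.56 × 10⁻⁴ + 6.424 × 10⁻⁴ = 4.864 × 10⁻⁴, so Δρ ≈ 0.4986 kg m⁻³.
N² = (g/ρ₀)·Δρ/Δz = g·(Δρ/ρ₀)/Δz = 9.8 × 4.864 × 10⁻⁴ / 110 = 4.3334 × 10⁻⁵ s⁻².
N = √(4.3334 × 10⁻⁵) = 6.5829 × 10⁻³ rad s⁻¹ → T = 2π/N = 954.47 s ≈ 954 s.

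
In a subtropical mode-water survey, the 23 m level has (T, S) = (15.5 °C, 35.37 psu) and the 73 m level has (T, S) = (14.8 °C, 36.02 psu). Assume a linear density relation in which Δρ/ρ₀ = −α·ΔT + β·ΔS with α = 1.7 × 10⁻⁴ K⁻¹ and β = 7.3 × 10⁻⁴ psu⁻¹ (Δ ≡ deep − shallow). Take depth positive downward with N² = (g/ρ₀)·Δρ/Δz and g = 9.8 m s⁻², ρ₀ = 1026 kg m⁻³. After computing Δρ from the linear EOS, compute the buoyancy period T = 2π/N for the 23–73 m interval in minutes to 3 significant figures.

ΔT = -0.7 K, ΔS = +0.65 psu (deep − shallow).
Δρ/ρ₀ = −αΔT + βΔS = 1.19 × 10⁻⁴ + 4.745 × 10⁻⁴ = 5.935 × 10⁻⁴, so Δρ ≈ 0.6089 kg m⁻³.
N² = (g/ρ₀)·Δρ/Δz = g·(Δρ/ρ₀)/Δz = 9.8 × 5.935 × 10⁻⁴ / 50 = 1.1633 × 10⁻⁴ s⁻².
N = √(1.1633 × 10⁻⁴) = 0.010786 rad s⁻¹ → T = 2π/N = 582.53 s = 9.7088 min ≈ 9.71 min.

9.71 min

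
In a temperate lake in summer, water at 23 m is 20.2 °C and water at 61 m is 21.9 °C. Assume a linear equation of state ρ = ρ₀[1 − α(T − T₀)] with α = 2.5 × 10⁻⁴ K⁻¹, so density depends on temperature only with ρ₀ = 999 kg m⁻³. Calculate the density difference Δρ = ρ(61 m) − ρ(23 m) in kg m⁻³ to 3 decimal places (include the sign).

-0.425 kg m⁻³

ΔT = +1.7 K, Δρ/ρ₀ = −αΔT = -4.25 × 10⁻⁴.
Δρ = 999 × (-4.25 × 10⁻⁴) = -0.425 kg m⁻³.
Negative Δρ: lighter below, statically unstable.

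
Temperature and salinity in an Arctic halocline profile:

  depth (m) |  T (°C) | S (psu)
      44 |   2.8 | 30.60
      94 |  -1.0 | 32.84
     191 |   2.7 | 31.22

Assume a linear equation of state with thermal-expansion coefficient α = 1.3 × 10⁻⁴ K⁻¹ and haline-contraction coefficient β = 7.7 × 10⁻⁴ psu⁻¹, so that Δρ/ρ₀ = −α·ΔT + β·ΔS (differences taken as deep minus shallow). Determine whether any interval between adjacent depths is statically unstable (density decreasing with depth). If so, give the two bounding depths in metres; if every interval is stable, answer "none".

94–191 m

Evaluate Δρ/ρ₀ = −αΔT + βΔS across each adjacent pair:
  44–94 m: −αΔT+βΔS = −(1.3 × 10⁻⁴)(-3.8)+(7.7 × 10⁻⁴)(+2.24) = 2.2 × 10⁻³ → stable
  94–191 m: −αΔT+βΔS = −(1.3 × 10⁻⁴)(+3.7)+(7.7 × 10⁻⁴)(-1.62) = -1.7 × 10⁻³ → UNSTABLE
The 94–191 m interval has Δρ < 0: lighter water underlies denser water.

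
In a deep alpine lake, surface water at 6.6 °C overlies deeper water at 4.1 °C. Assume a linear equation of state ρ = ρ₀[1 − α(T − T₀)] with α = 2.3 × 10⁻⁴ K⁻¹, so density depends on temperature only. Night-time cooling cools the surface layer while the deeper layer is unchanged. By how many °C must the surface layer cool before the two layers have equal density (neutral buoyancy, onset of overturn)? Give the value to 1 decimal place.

2.5 °C

With temperature the only control, equal density requires T_surf′ = T_deep.
T_surf′ = 4.1 °C.
Cooling required: 6.6 − 4.1 = 2.5 °C.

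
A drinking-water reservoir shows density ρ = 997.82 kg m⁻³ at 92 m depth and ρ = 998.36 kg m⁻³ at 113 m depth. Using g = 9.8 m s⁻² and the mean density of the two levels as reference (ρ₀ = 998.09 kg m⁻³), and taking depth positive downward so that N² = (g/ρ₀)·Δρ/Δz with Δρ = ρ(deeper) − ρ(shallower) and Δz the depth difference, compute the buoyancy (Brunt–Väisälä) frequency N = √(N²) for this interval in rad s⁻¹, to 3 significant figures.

Δρ = 998.36 − 997.82 = 0.54 kg m⁻³ over Δz = 113 − 92 = 21 m.
N² = (9.8/998.09) × (0.54/21) = 2.5248 × 10⁻⁴ s⁻².
N = √(2.5248 × 10⁻⁴) = 0.015890 rad s⁻¹ ≈ 0.0159 rad s⁻¹.

0.0159 rad s⁻¹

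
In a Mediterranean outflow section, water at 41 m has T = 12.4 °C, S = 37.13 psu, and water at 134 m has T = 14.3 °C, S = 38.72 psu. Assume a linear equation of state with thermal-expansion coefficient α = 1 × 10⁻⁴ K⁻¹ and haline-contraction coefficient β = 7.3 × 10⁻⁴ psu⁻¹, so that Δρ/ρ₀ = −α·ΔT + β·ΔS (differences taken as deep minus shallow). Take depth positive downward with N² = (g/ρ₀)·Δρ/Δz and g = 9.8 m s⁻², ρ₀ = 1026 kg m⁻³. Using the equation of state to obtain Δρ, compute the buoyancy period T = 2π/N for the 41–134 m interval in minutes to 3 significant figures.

ΔT = +1.9 K, ΔS = +1.59 psu (deep − shallow).
Δρ/ρ₀ = −αΔT + βΔS = -1.90 × 10⁻⁴ + 1.1607 × 10⁻³ = 9.707 × 10⁻⁴, so Δρ ≈ 0.9959 kg m⁻³.
N² = (g/ρ₀)·Δρ/Δz = g·(Δρ/ρ₀)/Δz = 9.8 × 9.707 × 10⁻⁴ / 93 = 1.0229 × 10⁻⁴ s⁻².
N = √(1.0229 × 10⁻⁴) = 0.010114 rad s⁻¹ → T = 2π/N = 621.24 s = 10.354 min ≈ 10.4 min.

10.4 min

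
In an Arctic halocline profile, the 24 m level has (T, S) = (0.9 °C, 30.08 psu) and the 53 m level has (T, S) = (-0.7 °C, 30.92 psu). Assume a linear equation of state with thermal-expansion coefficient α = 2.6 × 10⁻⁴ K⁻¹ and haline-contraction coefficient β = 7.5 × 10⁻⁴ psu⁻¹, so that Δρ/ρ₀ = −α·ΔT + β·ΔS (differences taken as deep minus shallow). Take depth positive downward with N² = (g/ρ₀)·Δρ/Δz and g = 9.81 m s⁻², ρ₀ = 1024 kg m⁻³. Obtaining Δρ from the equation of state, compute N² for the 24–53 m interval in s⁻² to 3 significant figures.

ΔT = -1.6 K, ΔS = +0.84 psu (deep − shallow).
Δρ/ρ₀ = −αΔT + βΔS = 4.16 × 10⁻⁴ + 6.30 × 10⁻⁴ = 1.046 × 10⁻³, so Δρ ≈ 1.071 kg m⁻³.
N² = (g/ρ₀)·Δρ/Δz = g·(Δρ/ρ₀)/Δz = 9.81 × 1.046 × 10⁻³ / 29 = 3.5384 × 10⁻⁴ s⁻² ≈ 3.54 × 10⁻⁴ s⁻².

3.54 × 10⁻⁴ s⁻²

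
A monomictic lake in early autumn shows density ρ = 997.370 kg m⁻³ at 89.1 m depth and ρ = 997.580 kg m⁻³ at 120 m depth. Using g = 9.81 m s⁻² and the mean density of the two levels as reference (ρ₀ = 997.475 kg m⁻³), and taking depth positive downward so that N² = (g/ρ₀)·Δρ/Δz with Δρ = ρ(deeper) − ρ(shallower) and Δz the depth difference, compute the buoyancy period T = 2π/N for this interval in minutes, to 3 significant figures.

Δρ = 997.580 − 997.370 = 0.210 kg m⁻³ over Δz = 120 − 89.1 = 30.9 m.
N² = (9.81/997.475) × (0.210/30.9) = 6.6839 × 10⁻⁵ s⁻².
N = √(6.6839 × 10⁻⁵) = 8.1755 × 10⁻³ rad s⁻¹, so T = 2π/N = 768.54 s = 12.809 min ≈ 12.8 min.
A positive N² confirms static stability across the interval.

12.8 min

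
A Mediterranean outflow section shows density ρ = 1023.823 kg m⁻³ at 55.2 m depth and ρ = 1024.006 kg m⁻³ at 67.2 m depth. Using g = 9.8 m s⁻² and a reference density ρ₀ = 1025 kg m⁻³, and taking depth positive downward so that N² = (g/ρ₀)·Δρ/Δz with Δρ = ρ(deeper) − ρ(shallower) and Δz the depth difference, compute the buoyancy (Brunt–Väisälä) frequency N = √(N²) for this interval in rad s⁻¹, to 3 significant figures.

0.0121 rad s⁻¹

Δρ = 1024.006 − 1023.823 = 0.183 kg m⁻³ over Δz = 67.2 − 55.2 = 12 m.
N² = (9.8/1025) × (0.183/12) = 1.4580 × 10⁻⁴ s⁻².
N = √(1.4580 × 10⁻⁴) = 0.012075 rad s⁻¹ ≈ 0.0121 rad s⁻¹.
N² > 0, so the interval is statically stable.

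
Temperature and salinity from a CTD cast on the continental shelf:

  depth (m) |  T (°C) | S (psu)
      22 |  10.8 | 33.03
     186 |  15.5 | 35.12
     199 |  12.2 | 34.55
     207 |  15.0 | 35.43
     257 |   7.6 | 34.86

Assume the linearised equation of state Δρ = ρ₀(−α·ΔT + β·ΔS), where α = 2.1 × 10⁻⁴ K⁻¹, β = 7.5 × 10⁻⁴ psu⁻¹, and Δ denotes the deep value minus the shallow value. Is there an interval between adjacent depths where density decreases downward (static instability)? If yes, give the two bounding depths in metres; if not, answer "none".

Evaluate Δρ/ρ₀ = −αΔT + βΔS across each adjacent pair:
  22–186 m: −αΔT+βΔS = −(2.1 × 10⁻⁴)(+4.7)+(7.5 × 10⁻⁴)(+2.09) = 5.8 × 10⁻⁴ → stable
  186–199 m: −αΔT+βΔS = −(2.1 × 10⁻⁴)(-3.3)+(7.5 × 10⁻⁴)(-0.57) = 2.7 × 10⁻⁴ → stable
  199–207 m: −αΔT+βΔS = −(2.1 × 10⁻⁴)(+2.8)+(7.5 × 10⁻⁴)(+0.88) = 7.2 × 10⁻⁵ → stable
  207–257 m: −αΔT+βΔS = −(2.1 × 10⁻⁴)(-7.4)+(7.5 × 10⁻⁴)(-0.57) = 1.1 × 10⁻³ → stable
Every interval has Δρ > 0: the column is stably stratified throughout.

none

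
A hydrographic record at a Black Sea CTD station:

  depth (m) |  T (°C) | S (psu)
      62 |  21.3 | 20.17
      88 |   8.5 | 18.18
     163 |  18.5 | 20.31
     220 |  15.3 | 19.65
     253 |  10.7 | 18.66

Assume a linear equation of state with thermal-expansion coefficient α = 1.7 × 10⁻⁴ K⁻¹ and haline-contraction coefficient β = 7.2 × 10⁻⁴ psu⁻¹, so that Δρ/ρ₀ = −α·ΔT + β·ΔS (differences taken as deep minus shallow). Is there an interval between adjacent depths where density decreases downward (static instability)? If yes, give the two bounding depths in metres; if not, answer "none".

Evaluate Δρ/ρ₀ = −αΔT + βΔS across each adjacent pair:
  62–88 m: −αΔT+βΔS = −(1.7 × 10⁻⁴)(-12.8)+(7.2 × 10⁻⁴)(-1.99) = 7.4 × 10⁻⁴ → stable
  88–163 m: −αΔT+βΔS = −(1.7 × 10⁻⁴)(+10.0)+(7.2 × 10⁻⁴)(+2.13) = -1.7 × 10⁻⁴ → UNSTABLE
  163–220 m: −αΔT+βΔS = −(1.7 × 10⁻⁴)(-3.2)+(7.2 × 10⁻⁴)(-0.66) = 6.9 × 10⁻⁵ → stable
  220–253 m: −αΔT+βΔS = −(1.7 × 10⁻⁴)(-4.6)+(7.2 × 10⁻⁴)(-0.99) = 6.9 × 10⁻⁵ → stable
The 88–163 m interval has Δρ < 0: lighter water underlies denser water.

88–163 m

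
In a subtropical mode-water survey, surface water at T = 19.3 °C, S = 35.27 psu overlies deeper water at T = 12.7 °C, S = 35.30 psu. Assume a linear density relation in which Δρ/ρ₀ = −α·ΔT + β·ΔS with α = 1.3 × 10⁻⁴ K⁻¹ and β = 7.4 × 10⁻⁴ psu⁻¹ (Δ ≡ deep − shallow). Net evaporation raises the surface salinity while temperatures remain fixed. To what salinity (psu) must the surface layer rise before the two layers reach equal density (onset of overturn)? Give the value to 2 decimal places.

36.46 psu

Neutral buoyancy requires −α(T_deep − T_surf) + β(S_deep − S_surf′) = 0.
S_surf′ = S_deep − (α/β)·ΔT = 35.30 − (1.3 × 10⁻⁴/7.4 × 10⁻⁴)·(-6.6) = 36.4595 psu.
Increase required: 36.4595 − 35.27 = 1.1895 psu.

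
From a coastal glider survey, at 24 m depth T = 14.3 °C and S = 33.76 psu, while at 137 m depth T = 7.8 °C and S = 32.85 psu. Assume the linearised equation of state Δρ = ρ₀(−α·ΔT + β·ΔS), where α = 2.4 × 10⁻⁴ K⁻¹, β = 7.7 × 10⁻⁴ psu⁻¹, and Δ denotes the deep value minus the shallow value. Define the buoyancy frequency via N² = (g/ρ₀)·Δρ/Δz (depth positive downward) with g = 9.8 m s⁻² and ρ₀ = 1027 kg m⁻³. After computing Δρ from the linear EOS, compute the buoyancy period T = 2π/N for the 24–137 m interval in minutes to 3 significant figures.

ΔT = -6.5 K, ΔS = -0.91 psu (deep − shallow).
Δρ/ρ₀ = −αΔT + βΔS = 1.56 × 10⁻³ − 7.007 × 10⁻⁴ = 8.593 × 10⁻⁴, so Δρ ≈ 0.8825 kg m⁻³.
N² = (g/ρ₀)·Δρ/Δz = g·(Δρ/ρ₀)/Δz = 9.8 × 8.593 × 10⁻⁴ / 113 = 7.4523 × 10⁻⁵ s⁻².
N = √(7.4523 × 10⁻⁵) = 8.6327 × 10⁻³ rad s⁻¹ → T = 2π/N = 727.84 s = 12.131 min ≈ 12.1 min.

12.1 min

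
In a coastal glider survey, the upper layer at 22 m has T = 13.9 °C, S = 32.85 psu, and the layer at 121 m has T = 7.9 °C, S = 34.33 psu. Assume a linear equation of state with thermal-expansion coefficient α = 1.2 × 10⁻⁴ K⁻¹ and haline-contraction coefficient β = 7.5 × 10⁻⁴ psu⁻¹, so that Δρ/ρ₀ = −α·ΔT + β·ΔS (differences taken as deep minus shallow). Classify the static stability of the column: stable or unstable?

ΔT = 7.9 − 13.9 = -6.0 K and ΔS = 34.33 − 32.85 = +1.48 psu (deep − shallow).
−αΔT = 7.20 × 10⁻⁴; βΔS = 1.11 × 10⁻³; sum Δρ/ρ₀ = 1.83 × 10⁻³.
Δρ/ρ₀ > 0, so Δρ > 0: deeper water is denser → statically stable.

stable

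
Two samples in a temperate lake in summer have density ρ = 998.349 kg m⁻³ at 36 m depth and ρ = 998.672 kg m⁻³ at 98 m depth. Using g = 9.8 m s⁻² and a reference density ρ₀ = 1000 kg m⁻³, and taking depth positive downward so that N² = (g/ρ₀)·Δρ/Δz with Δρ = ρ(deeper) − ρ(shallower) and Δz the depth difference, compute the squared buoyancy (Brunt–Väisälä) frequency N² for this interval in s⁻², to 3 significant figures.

Δρ = 998.672 − 998.349 = 0.323 kg m⁻³ over Δz = 98 − 36 = 62 m.
N² = (9.8/1000) × (0.323/62) = 5.1055 × 10⁻⁵ s⁻² ≈ 5.11 × 10⁻⁵ s⁻².
N² > 0, so the interval is statically stable.

5.11 × 10⁻⁵ s⁻²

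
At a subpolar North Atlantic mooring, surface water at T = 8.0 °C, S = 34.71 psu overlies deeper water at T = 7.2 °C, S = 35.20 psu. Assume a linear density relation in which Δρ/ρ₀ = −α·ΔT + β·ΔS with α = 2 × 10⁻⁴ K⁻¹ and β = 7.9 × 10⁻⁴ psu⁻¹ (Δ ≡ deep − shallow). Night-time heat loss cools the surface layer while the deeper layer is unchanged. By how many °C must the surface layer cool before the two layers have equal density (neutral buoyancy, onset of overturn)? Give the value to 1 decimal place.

2.7 °C

Neutral buoyancy requires Δρ = 0, i.e. −α(T_deep − T_surf′) + β(S_deep − S_surf) = 0.
T_surf′ = T_deep − (β/α)·ΔS = 7.2 − (7.9 × 10⁻⁴/2 × 10⁻⁴)·(+0.49) = 5.264 °C.
Cooling required: 8.0 − (5.264) = 2.736 °C.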